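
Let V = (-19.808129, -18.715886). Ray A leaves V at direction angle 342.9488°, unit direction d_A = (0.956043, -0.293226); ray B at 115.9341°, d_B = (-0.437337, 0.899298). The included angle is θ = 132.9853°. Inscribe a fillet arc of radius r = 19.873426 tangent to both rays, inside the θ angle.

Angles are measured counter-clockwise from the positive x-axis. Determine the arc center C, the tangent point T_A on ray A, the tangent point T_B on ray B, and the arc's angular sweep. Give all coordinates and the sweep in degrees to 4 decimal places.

center=(-5.7165,-2.2508) T_A=(-11.5439,-21.2506) T_B=(-23.5886,-10.9421) sweep=47.0147

bisector direction at 49.4415° = (0.650225,0.759742)
center distance |VC| = r/sin(θ/2) = 19.873426/sin(66.4926°) = 21.672010
C = V + |VC|·bis = (-5.7165,-2.2508)
T_A = V + ((C−V)·d_A)·d_A = V + 8.6442·d_A = (-11.5439,-21.2506)
T_B = V + ((C−V)·d_B)·d_B = V + 8.6442·d_B = (-23.5886,-10.9421)
sweep = 180° − θ = 47.0147°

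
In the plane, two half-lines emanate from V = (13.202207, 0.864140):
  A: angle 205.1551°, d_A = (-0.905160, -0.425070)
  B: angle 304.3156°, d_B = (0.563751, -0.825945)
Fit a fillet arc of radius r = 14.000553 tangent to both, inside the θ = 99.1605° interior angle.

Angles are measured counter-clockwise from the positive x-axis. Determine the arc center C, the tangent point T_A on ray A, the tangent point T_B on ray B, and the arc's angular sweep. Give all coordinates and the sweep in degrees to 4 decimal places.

bisector direction at 254.7354° = (-0.263278,-0.964720)
center distance |VC| = r/sin(θ/2) = 14.000553/sin(49.5802°) = 18.389964
C = V + |VC|·bis = (8.3605,-16.8770)
T_A = V + ((C−V)·d_A)·d_A = V + 11.9237·d_A = (2.4093,-4.2043)
T_B = V + ((C−V)·d_B)·d_B = V + 11.9237·d_B = (19.9242,-8.9842)
sweep = 180° − θ = 80.8395°

center=(8.3605,-16.8770) T_A=(2.4093,-4.2043) T_B=(19.9242,-8.9842) sweep=80.8395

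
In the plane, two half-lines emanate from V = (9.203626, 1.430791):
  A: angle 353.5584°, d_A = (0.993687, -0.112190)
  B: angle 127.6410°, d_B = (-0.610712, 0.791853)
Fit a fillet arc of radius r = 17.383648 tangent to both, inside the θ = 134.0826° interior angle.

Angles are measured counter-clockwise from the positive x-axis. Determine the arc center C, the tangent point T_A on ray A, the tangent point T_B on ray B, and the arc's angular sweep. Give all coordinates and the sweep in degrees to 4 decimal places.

center=(18.4716,17.8785) T_A=(16.5213,0.6046) T_B=(4.7063,7.2621) sweep=45.9174

bisector direction at 60.5997° = (0.490908,0.871211)
center distance |VC| = r/sin(θ/2) = 17.383648/sin(67.0413°) = 18.879135
C = V + |VC|·bis = (18.4716,17.8785)
T_A = V + ((C−V)·d_A)·d_A = V + 7.3641·d_A = (16.5213,0.6046)
T_B = V + ((C−V)·d_B)·d_B = V + 7.3641·d_B = (4.7063,7.2621)
sweep = 180° − θ = 45.9174°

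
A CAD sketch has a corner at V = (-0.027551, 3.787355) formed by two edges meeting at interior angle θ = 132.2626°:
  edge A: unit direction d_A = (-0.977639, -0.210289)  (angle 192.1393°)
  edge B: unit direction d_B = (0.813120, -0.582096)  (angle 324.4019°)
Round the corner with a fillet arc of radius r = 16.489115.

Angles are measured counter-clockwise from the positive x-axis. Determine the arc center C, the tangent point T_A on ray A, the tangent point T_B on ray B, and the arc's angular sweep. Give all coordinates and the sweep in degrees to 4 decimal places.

bisector direction at 258.2706° = (-0.203290,-0.979119)
center distance |VC| = r/sin(θ/2) = 16.489115/sin(66.1313°) = 18.031234
C = V + |VC|·bis = (-3.6931,-13.8674)
T_A = V + ((C−V)·d_A)·d_A = V + 7.2962·d_A = (-7.1606,2.2530)
T_B = V + ((C−V)·d_B)·d_B = V + 7.2962·d_B = (5.9051,-0.4597)
sweep = 180° − θ = 47.7374°

center=(-3.6931,-13.8674) T_A=(-7.1606,2.2530) T_B=(5.9051,-0.4597) sweep=47.7374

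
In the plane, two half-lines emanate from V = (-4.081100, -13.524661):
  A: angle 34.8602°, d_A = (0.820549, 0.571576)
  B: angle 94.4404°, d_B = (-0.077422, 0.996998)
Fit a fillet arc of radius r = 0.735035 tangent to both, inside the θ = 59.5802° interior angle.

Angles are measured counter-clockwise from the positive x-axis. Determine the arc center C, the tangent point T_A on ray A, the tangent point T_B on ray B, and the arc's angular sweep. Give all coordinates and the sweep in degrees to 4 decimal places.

center=(-3.4477,-12.1876) T_A=(-3.0275,-12.7908) T_B=(-4.1805,-12.2446) sweep=120.4198

bisector direction at 64.6503° = (0.428142,0.903712)
center distance |VC| = r/sin(θ/2) = 0.735035/sin(29.7901°) = 1.479468
C = V + |VC|·bis = (-3.4477,-12.1876)
T_A = V + ((C−V)·d_A)·d_A = V + 1.2840·d_A = (-3.0275,-12.7908)
T_B = V + ((C−V)·d_B)·d_B = V + 1.2840·d_B = (-4.1805,-12.2446)
sweep = 180° − θ = 120.4198°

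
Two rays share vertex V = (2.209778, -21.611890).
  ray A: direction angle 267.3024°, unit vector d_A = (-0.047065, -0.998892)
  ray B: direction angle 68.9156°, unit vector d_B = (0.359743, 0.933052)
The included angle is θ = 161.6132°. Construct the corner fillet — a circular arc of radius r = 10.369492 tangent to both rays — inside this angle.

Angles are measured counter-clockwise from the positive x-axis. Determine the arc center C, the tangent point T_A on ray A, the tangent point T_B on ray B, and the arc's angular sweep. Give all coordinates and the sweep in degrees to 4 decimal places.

center=(12.4888,-23.7763) T_A=(2.1308,-23.2883) T_B=(2.8135,-20.0460) sweep=18.3868

bisector direction at 348.1090° = (0.978541,-0.206050)
center distance |VC| = r/sin(θ/2) = 10.369492/sin(80.8066°) = 10.504425
C = V + |VC|·bis = (12.4888,-23.7763)
T_A = V + ((C−V)·d_A)·d_A = V + 1.6783·d_A = (2.1308,-23.2883)
T_B = V + ((C−V)·d_B)·d_B = V + 1.6783·d_B = (2.8135,-20.0460)
sweep = 180° − θ = 18.3868°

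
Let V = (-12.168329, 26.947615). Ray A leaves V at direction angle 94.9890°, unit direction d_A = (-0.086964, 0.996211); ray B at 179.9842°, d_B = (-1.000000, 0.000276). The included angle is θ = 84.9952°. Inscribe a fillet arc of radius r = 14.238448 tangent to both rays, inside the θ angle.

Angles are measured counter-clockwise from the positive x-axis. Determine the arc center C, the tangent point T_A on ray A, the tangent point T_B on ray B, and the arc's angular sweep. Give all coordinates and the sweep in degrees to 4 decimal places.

center=(-27.7042,41.1903) T_A=(-13.5197,42.4286) T_B=(-27.7082,26.9519) sweep=95.0048

bisector direction at 137.4866° = (-0.737119,0.675763)
center distance |VC| = r/sin(θ/2) = 14.238448/sin(42.4976°) = 21.076532
C = V + |VC|·bis = (-27.7042,41.1903)
T_A = V + ((C−V)·d_A)·d_A = V + 15.5398·d_A = (-13.5197,42.4286)
T_B = V + ((C−V)·d_B)·d_B = V + 15.5398·d_B = (-27.7082,26.9519)
sweep = 180° − θ = 95.0048°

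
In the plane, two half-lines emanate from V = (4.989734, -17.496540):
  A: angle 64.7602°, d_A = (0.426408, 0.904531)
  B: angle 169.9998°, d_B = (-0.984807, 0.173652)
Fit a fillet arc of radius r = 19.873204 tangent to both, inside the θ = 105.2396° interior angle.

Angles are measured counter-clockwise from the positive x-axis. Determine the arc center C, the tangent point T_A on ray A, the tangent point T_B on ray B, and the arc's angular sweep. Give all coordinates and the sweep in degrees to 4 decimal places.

center=(-6.5119,4.7113) T_A=(11.4640,-3.7627) T_B=(-9.9629,-14.8599) sweep=74.7604

bisector direction at 117.3800° = (-0.459890,0.887976)
center distance |VC| = r/sin(θ/2) = 19.873204/sin(52.6198°) = 25.009555
C = V + |VC|·bis = (-6.5119,4.7113)
T_A = V + ((C−V)·d_A)·d_A = V + 15.1833·d_A = (11.4640,-3.7627)
T_B = V + ((C−V)·d_B)·d_B = V + 15.1833·d_B = (-9.9629,-14.8599)
sweep = 180° − θ = 74.7604°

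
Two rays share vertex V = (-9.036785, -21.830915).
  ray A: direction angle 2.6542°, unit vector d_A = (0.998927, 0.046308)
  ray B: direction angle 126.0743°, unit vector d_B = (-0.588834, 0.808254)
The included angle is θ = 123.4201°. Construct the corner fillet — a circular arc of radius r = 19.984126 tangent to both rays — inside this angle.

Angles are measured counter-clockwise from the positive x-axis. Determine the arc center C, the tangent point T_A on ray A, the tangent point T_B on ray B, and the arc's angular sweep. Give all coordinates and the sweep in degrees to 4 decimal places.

bisector direction at 64.3642° = (0.432648,0.901563)
center distance |VC| = r/sin(θ/2) = 19.984126/sin(61.7101°) = 22.694779
C = V + |VC|·bis = (0.7821,-1.3701)
T_A = V + ((C−V)·d_A)·d_A = V + 10.7558·d_A = (1.7075,-21.3328)
T_B = V + ((C−V)·d_B)·d_B = V + 10.7558·d_B = (-15.3702,-13.1375)
sweep = 180° − θ = 56.5799°

center=(0.7821,-1.3701) T_A=(1.7075,-21.3328) T_B=(-15.3702,-13.1375) sweep=56.5799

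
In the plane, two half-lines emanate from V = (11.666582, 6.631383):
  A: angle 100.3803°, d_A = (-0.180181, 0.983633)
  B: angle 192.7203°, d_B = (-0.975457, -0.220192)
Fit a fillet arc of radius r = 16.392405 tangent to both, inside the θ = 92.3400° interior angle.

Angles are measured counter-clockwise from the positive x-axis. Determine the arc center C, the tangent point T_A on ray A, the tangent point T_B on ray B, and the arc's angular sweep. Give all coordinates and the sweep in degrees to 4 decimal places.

center=(-7.2929,19.1565) T_A=(8.8312,22.1101) T_B=(-3.6834,3.1664) sweep=87.6600

bisector direction at 146.5503° = (-0.834370,0.551205)
center distance |VC| = r/sin(θ/2) = 16.392405/sin(46.1700°) = 22.723117
C = V + |VC|·bis = (-7.2929,19.1565)
T_A = V + ((C−V)·d_A)·d_A = V + 15.7362·d_A = (8.8312,22.1101)
T_B = V + ((C−V)·d_B)·d_B = V + 15.7362·d_B = (-3.6834,3.1664)
sweep = 180° − θ = 87.6600°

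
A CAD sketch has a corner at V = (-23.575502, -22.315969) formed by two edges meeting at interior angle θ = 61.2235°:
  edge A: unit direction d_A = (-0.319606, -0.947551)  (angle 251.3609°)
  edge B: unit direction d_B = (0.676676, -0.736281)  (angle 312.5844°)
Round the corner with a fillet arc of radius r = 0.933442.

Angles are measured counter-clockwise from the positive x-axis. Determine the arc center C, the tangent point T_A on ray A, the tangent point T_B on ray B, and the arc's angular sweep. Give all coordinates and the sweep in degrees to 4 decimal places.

center=(-23.1952,-24.1092) T_A=(-24.0797,-23.8108) T_B=(-22.5080,-23.4775) sweep=118.7765

bisector direction at 281.9726° = (0.207445,-0.978247)
center distance |VC| = r/sin(θ/2) = 0.933442/sin(30.6118°) = 1.833089
C = V + |VC|·bis = (-23.1952,-24.1092)
T_A = V + ((C−V)·d_A)·d_A = V + 1.5776·d_A = (-24.0797,-23.8108)
T_B = V + ((C−V)·d_B)·d_B = V + 1.5776·d_B = (-22.5080,-23.4775)
sweep = 180° − θ = 118.7765°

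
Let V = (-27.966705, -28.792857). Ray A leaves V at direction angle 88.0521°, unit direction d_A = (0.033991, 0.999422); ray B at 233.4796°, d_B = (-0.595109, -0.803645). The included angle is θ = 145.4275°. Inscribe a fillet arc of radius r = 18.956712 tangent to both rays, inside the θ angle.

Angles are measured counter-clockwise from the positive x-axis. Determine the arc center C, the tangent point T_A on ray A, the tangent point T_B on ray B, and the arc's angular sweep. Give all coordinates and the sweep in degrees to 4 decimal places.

bisector direction at 160.7659° = (-0.944180,0.329429)
center distance |VC| = r/sin(θ/2) = 18.956712/sin(72.7138°) = 19.853450
C = V + |VC|·bis = (-46.7119,-22.2525)
T_A = V + ((C−V)·d_A)·d_A = V + 5.8994·d_A = (-27.7662,-22.8969)
T_B = V + ((C−V)·d_B)·d_B = V + 5.8994·d_B = (-31.4775,-33.5339)
sweep = 180° − θ = 34.5725°

center=(-46.7119,-22.2525) T_A=(-27.7662,-22.8969) T_B=(-31.4775,-33.5339) sweep=34.5725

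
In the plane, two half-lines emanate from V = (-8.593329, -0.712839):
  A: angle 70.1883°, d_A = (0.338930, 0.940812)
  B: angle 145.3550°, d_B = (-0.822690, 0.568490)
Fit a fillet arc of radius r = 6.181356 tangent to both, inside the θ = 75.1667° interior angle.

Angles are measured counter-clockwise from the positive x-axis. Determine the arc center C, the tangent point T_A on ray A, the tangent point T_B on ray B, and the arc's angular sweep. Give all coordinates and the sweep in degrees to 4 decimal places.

center=(-11.6867,8.9383) T_A=(-5.8712,6.8433) T_B=(-15.2007,3.8530) sweep=104.8333

bisector direction at 107.7716° = (-0.305224,0.952281)
center distance |VC| = r/sin(θ/2) = 6.181356/sin(37.5834°) = 10.134784
C = V + |VC|·bis = (-11.6867,8.9383)
T_A = V + ((C−V)·d_A)·d_A = V + 8.0315·d_A = (-5.8712,6.8433)
T_B = V + ((C−V)·d_B)·d_B = V + 8.0315·d_B = (-15.2007,3.8530)
sweep = 180° − θ = 104.8333°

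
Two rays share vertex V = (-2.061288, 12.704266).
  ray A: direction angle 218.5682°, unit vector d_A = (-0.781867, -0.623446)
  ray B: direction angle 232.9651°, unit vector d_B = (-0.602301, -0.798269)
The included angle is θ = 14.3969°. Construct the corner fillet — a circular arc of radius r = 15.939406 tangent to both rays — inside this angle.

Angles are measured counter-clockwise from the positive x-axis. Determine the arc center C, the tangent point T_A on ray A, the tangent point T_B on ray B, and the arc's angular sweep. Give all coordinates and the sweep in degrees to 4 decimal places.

center=(-90.7962,-78.4376) T_A=(-100.7335,-65.9751) T_B=(-78.0722,-88.0379) sweep=165.6031

bisector direction at 225.7666° = (-0.697582,-0.716505)
center distance |VC| = r/sin(θ/2) = 15.939406/sin(7.1985°) = 127.203453
C = V + |VC|·bis = (-90.7962,-78.4376)
T_A = V + ((C−V)·d_A)·d_A = V + 126.2008·d_A = (-100.7335,-65.9751)
T_B = V + ((C−V)·d_B)·d_B = V + 126.2008·d_B = (-78.0722,-88.0379)
sweep = 180° − θ = 165.6031°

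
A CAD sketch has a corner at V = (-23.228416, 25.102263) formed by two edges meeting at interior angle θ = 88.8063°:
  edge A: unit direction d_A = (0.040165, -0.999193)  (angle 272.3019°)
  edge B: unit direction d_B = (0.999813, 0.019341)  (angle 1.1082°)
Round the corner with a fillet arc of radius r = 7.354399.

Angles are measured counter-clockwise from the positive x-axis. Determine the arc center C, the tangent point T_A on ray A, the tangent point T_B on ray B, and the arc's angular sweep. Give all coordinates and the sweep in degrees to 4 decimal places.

center=(-15.5783,17.8945) T_A=(-22.9268,17.5991) T_B=(-15.7206,25.2475) sweep=91.1937

bisector direction at 316.7051° = (0.727833,-0.685754)
center distance |VC| = r/sin(θ/2) = 7.354399/sin(44.4031°) = 10.510750
C = V + |VC|·bis = (-15.5783,17.8945)
T_A = V + ((C−V)·d_A)·d_A = V + 7.5092·d_A = (-22.9268,17.5991)
T_B = V + ((C−V)·d_B)·d_B = V + 7.5092·d_B = (-15.7206,25.2475)
sweep = 180° − θ = 91.1937°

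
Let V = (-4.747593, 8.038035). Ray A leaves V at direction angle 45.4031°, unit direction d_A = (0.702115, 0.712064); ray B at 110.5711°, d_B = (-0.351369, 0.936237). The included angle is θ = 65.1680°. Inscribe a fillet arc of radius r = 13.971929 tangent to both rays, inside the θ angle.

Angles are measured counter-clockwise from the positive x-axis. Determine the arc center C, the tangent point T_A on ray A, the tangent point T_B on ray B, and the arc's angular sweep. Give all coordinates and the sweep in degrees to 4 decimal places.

center=(0.6522,33.4142) T_A=(10.6012,23.6043) T_B=(-12.4288,28.5049) sweep=114.8320

bisector direction at 77.9871° = (0.208132,0.978101)
center distance |VC| = r/sin(θ/2) = 13.971929/sin(32.5840°) = 25.944304
C = V + |VC|·bis = (0.6522,33.4142)
T_A = V + ((C−V)·d_A)·d_A = V + 21.8607·d_A = (10.6012,23.6043)
T_B = V + ((C−V)·d_B)·d_B = V + 21.8607·d_B = (-12.4288,28.5049)
sweep = 180° − θ = 114.8320°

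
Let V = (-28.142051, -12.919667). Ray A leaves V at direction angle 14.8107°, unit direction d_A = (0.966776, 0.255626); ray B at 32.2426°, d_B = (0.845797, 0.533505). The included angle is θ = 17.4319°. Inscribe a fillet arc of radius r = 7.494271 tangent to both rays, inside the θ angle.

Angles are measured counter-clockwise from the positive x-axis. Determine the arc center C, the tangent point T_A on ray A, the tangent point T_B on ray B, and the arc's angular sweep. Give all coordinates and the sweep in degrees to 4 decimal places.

center=(17.2023,6.8217) T_A=(19.1181,-0.4236) T_B=(13.2041,13.1603) sweep=162.5681

bisector direction at 23.5267° = (0.916875,0.399176)
center distance |VC| = r/sin(θ/2) = 7.494271/sin(8.7159°) = 49.455386
C = V + |VC|·bis = (17.2023,6.8217)
T_A = V + ((C−V)·d_A)·d_A = V + 48.8843·d_A = (19.1181,-0.4236)
T_B = V + ((C−V)·d_B)·d_B = V + 48.8843·d_B = (13.2041,13.1603)
sweep = 180° − θ = 162.5681°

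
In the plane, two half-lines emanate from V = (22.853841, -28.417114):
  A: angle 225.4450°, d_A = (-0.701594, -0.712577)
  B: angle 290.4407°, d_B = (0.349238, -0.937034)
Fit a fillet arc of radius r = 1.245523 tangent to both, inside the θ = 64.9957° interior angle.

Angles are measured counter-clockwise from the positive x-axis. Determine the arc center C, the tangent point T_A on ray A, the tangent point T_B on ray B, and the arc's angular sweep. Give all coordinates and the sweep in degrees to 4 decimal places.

center=(22.3696,-30.6842) T_A=(21.4821,-29.8104) T_B=(23.5367,-30.2492) sweep=115.0043

bisector direction at 257.9429° = (-0.208887,-0.977940)
center distance |VC| = r/sin(θ/2) = 1.245523/sin(32.4978°) = 2.318253
C = V + |VC|·bis = (22.3696,-30.6842)
T_A = V + ((C−V)·d_A)·d_A = V + 1.9552·d_A = (21.4821,-29.8104)
T_B = V + ((C−V)·d_B)·d_B = V + 1.9552·d_B = (23.5367,-30.2492)
sweep = 180° − θ = 115.0043°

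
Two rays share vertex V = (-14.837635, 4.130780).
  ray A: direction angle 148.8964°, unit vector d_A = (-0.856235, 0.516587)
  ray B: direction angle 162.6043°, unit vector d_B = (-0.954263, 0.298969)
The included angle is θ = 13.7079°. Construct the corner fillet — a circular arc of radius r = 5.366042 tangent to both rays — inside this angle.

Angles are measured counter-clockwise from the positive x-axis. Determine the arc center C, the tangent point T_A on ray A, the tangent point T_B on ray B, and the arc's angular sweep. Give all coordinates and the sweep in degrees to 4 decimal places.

center=(-55.8349,22.5984) T_A=(-53.0629,27.1930) T_B=(-57.4392,17.4778) sweep=166.2921

bisector direction at 155.7504° = (-0.911765,0.410713)
center distance |VC| = r/sin(θ/2) = 5.366042/sin(6.8540°) = 44.964736
C = V + |VC|·bis = (-55.8349,22.5984)
T_A = V + ((C−V)·d_A)·d_A = V + 44.6434·d_A = (-53.0629,27.1930)
T_B = V + ((C−V)·d_B)·d_B = V + 44.6434·d_B = (-57.4392,17.4778)
sweep = 180° − θ = 166.2921°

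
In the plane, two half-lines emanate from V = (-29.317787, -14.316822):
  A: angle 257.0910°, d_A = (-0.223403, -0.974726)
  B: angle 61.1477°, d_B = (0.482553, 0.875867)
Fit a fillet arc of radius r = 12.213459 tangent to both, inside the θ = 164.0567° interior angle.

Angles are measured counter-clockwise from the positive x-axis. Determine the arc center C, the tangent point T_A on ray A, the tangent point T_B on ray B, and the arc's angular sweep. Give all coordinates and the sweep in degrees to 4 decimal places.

center=(-17.7951,-18.7124) T_A=(-29.6999,-15.9839) T_B=(-28.4925,-12.8188) sweep=15.9433

bisector direction at 339.1193° = (0.934325,-0.356422)
center distance |VC| = r/sin(θ/2) = 12.213459/sin(82.0284°) = 12.332632
C = V + |VC|·bis = (-17.7951,-18.7124)
T_A = V + ((C−V)·d_A)·d_A = V + 1.7103·d_A = (-29.6999,-15.9839)
T_B = V + ((C−V)·d_B)·d_B = V + 1.7103·d_B = (-28.4925,-12.8188)
sweep = 180° − θ = 15.9433°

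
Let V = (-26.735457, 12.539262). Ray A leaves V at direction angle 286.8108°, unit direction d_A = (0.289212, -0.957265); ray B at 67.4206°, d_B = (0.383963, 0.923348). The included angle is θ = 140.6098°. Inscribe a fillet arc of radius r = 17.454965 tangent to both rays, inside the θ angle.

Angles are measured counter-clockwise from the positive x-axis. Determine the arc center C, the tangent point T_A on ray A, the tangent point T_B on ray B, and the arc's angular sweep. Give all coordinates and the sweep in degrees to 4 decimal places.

bisector direction at 357.1157° = (0.998733,-0.050319)
center distance |VC| = r/sin(θ/2) = 17.454965/sin(70.3049°) = 18.539540
C = V + |VC|·bis = (-8.2194,11.6064)
T_A = V + ((C−V)·d_A)·d_A = V + 6.2481·d_A = (-24.9284,6.5582)
T_B = V + ((C−V)·d_B)·d_B = V + 6.2481·d_B = (-24.3364,18.3084)
sweep = 180° − θ = 39.3902°

center=(-8.2194,11.6064) T_A=(-24.9284,6.5582) T_B=(-24.3364,18.3084) sweep=39.3902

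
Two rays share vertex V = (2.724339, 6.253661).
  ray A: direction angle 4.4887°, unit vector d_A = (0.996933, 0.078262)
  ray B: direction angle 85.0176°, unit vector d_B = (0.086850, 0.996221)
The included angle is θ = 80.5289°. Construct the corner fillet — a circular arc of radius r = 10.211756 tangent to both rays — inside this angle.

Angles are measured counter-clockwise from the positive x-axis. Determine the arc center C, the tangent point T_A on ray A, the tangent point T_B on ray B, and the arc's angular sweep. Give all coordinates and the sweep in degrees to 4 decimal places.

center=(13.9446,17.3777) T_A=(14.7438,7.1972) T_B=(3.7714,18.2646) sweep=99.4711

bisector direction at 44.7531° = (0.710147,0.704054)
center distance |VC| = r/sin(θ/2) = 10.211756/sin(40.2644°) = 15.799932
C = V + |VC|·bis = (13.9446,17.3777)
T_A = V + ((C−V)·d_A)·d_A = V + 12.0564·d_A = (14.7438,7.1972)
T_B = V + ((C−V)·d_B)·d_B = V + 12.0564·d_B = (3.7714,18.2646)
sweep = 180° − θ = 99.4711°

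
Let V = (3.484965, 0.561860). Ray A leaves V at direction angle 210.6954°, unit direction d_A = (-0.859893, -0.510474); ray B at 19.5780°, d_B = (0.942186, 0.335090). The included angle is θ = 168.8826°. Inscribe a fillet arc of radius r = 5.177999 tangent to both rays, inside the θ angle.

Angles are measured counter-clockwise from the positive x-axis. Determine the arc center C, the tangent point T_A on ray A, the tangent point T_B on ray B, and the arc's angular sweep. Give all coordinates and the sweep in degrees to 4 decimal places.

center=(5.6949,-4.1479) T_A=(3.0516,0.3046) T_B=(3.9598,0.7307) sweep=11.1174

bisector direction at 295.1367° = (0.424779,-0.905297)
center distance |VC| = r/sin(θ/2) = 5.177999/sin(84.4413°) = 5.202464
C = V + |VC|·bis = (5.6949,-4.1479)
T_A = V + ((C−V)·d_A)·d_A = V + 0.5039·d_A = (3.0516,0.3046)
T_B = V + ((C−V)·d_B)·d_B = V + 0.5039·d_B = (3.9598,0.7307)
sweep = 180° − θ = 11.1174°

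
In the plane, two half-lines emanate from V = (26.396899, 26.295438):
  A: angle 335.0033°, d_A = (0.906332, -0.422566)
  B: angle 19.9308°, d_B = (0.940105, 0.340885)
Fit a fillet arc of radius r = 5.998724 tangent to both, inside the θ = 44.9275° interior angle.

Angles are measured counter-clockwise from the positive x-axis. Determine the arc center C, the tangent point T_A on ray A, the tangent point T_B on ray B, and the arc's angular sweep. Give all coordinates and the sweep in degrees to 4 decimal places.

center=(42.0810,25.6016) T_A=(39.5461,20.1648) T_B=(40.0361,31.2411) sweep=135.0725

bisector direction at 357.4671° = (0.999023,-0.044194)
center distance |VC| = r/sin(θ/2) = 5.998724/sin(22.4638°) = 15.699404
C = V + |VC|·bis = (42.0810,25.6016)
T_A = V + ((C−V)·d_A)·d_A = V + 14.5082·d_A = (39.5461,20.1648)
T_B = V + ((C−V)·d_B)·d_B = V + 14.5082·d_B = (40.0361,31.2411)
sweep = 180° − θ = 135.0725°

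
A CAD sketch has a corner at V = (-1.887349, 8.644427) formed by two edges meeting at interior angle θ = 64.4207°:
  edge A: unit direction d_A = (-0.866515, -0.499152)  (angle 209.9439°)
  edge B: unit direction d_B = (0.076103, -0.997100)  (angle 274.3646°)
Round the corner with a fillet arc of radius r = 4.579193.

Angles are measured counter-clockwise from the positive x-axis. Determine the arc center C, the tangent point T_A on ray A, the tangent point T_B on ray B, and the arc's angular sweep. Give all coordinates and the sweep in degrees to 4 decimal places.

center=(-5.9001,1.0483) T_A=(-8.1858,5.0162) T_B=(-1.3342,1.3968) sweep=115.5793

bisector direction at 242.1543° = (-0.467093,-0.884208)
center distance |VC| = r/sin(θ/2) = 4.579193/sin(32.2103°) = 8.590887
C = V + |VC|·bis = (-5.9001,1.0483)
T_A = V + ((C−V)·d_A)·d_A = V + 7.2687·d_A = (-8.1858,5.0162)
T_B = V + ((C−V)·d_B)·d_B = V + 7.2687·d_B = (-1.3342,1.3968)
sweep = 180° − θ = 115.5793°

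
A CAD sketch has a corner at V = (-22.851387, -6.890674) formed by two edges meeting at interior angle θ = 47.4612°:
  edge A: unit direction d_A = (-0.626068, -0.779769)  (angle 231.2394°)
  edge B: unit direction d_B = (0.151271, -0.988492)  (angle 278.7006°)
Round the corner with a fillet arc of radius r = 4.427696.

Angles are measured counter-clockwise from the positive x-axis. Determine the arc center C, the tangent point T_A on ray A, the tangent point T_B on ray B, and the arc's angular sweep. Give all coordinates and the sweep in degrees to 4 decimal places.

center=(-25.7045,-17.5165) T_A=(-29.1571,-14.7445) T_B=(-21.3278,-16.8467) sweep=132.5388

bisector direction at 254.9700° = (-0.259325,-0.965790)
center distance |VC| = r/sin(θ/2) = 4.427696/sin(23.7306°) = 11.002216
C = V + |VC|·bis = (-25.7045,-17.5165)
T_A = V + ((C−V)·d_A)·d_A = V + 10.0720·d_A = (-29.1571,-14.7445)
T_B = V + ((C−V)·d_B)·d_B = V + 10.0720·d_B = (-21.3278,-16.8467)
sweep = 180° − θ = 132.5388°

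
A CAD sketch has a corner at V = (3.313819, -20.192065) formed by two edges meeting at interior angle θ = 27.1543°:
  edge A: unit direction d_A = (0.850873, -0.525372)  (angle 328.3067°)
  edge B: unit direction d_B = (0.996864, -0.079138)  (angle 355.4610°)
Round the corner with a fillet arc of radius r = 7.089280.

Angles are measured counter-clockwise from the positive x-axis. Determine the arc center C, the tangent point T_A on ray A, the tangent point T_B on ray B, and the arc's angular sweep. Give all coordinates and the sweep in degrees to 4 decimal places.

center=(32.0155,-29.5822) T_A=(28.2910,-35.6143) T_B=(32.5765,-22.5151) sweep=152.8457

bisector direction at 341.8838° = (0.950428,-0.310944)
center distance |VC| = r/sin(θ/2) = 7.089280/sin(13.5771°) = 30.198701
C = V + |VC|·bis = (32.0155,-29.5822)
T_A = V + ((C−V)·d_A)·d_A = V + 29.3548·d_A = (28.2910,-35.6143)
T_B = V + ((C−V)·d_B)·d_B = V + 29.3548·d_B = (32.5765,-22.5151)
sweep = 180° − θ = 152.8457°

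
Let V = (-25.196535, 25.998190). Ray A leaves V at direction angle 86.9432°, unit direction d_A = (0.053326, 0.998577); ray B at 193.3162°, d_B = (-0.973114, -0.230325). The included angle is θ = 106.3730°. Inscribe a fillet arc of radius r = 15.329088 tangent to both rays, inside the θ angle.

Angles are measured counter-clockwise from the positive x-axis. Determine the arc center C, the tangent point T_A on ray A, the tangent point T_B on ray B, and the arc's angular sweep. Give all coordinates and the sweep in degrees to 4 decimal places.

center=(-39.8920,38.2726) T_A=(-24.5847,37.4551) T_B=(-36.3613,23.3556) sweep=73.6270

bisector direction at 140.1297° = (-0.767498,0.641052)
center distance |VC| = r/sin(θ/2) = 15.329088/sin(53.1865°) = 19.147234
C = V + |VC|·bis = (-39.8920,38.2726)
T_A = V + ((C−V)·d_A)·d_A = V + 11.4733·d_A = (-24.5847,37.4551)
T_B = V + ((C−V)·d_B)·d_B = V + 11.4733·d_B = (-36.3613,23.3556)
sweep = 180° − θ = 73.6270°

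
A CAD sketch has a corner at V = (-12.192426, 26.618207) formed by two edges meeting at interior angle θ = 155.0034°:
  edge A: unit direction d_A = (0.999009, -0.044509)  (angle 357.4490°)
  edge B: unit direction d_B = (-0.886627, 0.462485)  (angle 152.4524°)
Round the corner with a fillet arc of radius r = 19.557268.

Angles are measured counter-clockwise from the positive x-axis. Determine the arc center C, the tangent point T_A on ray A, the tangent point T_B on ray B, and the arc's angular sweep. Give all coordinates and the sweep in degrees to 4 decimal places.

center=(-6.9911,45.9631) T_A=(-7.8616,26.4253) T_B=(-16.0361,28.6231) sweep=24.9966

bisector direction at 74.9507° = (0.259650,0.965703)
center distance |VC| = r/sin(θ/2) = 19.557268/sin(77.5017°) = 20.031977
C = V + |VC|·bis = (-6.9911,45.9631)
T_A = V + ((C−V)·d_A)·d_A = V + 4.3351·d_A = (-7.8616,26.4253)
T_B = V + ((C−V)·d_B)·d_B = V + 4.3351·d_B = (-16.0361,28.6231)
sweep = 180° − θ = 24.9966°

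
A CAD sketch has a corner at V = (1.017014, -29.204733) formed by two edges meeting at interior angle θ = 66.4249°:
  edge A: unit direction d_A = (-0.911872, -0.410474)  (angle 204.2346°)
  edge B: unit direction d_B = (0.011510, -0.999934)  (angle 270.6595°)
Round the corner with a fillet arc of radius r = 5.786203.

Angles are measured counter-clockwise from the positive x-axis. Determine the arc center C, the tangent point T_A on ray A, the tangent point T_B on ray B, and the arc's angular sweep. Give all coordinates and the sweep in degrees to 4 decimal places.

center=(-4.6671,-38.1088) T_A=(-7.0422,-32.8325) T_B=(1.1187,-38.0422) sweep=113.5751

bisector direction at 237.4471° = (-0.538079,-0.842895)
center distance |VC| = r/sin(θ/2) = 5.786203/sin(33.2124°) = 10.563680
C = V + |VC|·bis = (-4.6671,-38.1088)
T_A = V + ((C−V)·d_A)·d_A = V + 8.8381·d_A = (-7.0422,-32.8325)
T_B = V + ((C−V)·d_B)·d_B = V + 8.8381·d_B = (1.1187,-38.0422)
sweep = 180° − θ = 113.5751°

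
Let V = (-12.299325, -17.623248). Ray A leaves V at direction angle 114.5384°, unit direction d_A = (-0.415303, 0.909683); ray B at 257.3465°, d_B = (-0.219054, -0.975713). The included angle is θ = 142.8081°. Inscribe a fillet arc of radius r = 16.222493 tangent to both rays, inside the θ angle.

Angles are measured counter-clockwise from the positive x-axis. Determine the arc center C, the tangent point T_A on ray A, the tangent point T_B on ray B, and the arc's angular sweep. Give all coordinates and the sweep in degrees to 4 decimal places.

bisector direction at 185.9425° = (-0.994626,-0.103529)
center distance |VC| = r/sin(θ/2) = 16.222493/sin(71.4040°) = 17.116109
C = V + |VC|·bis = (-29.3235,-19.3953)
T_A = V + ((C−V)·d_A)·d_A = V + 5.4582·d_A = (-14.5661,-12.6580)
T_B = V + ((C−V)·d_B)·d_B = V + 5.4582·d_B = (-13.4950,-22.9489)
sweep = 180° − θ = 37.1919°

center=(-29.3235,-19.3953) T_A=(-14.5661,-12.6580) T_B=(-13.4950,-22.9489) sweep=37.1919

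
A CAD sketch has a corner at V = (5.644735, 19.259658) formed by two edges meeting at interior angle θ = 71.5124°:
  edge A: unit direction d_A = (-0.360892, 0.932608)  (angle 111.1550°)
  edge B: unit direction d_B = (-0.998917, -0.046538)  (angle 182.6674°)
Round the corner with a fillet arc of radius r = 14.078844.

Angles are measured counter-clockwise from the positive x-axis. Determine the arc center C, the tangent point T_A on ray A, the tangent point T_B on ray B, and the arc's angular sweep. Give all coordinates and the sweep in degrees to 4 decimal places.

bisector direction at 146.9112° = (-0.837825,0.545938)
center distance |VC| = r/sin(θ/2) = 14.078844/sin(35.7562°) = 24.093686
C = V + |VC|·bis = (-14.5416,32.4133)
T_A = V + ((C−V)·d_A)·d_A = V + 19.5523·d_A = (-1.4115,37.4943)
T_B = V + ((C−V)·d_B)·d_B = V + 19.5523·d_B = (-13.8864,18.3497)
sweep = 180° − θ = 108.4876°

center=(-14.5416,32.4133) T_A=(-1.4115,37.4943) T_B=(-13.8864,18.3497) sweep=108.4876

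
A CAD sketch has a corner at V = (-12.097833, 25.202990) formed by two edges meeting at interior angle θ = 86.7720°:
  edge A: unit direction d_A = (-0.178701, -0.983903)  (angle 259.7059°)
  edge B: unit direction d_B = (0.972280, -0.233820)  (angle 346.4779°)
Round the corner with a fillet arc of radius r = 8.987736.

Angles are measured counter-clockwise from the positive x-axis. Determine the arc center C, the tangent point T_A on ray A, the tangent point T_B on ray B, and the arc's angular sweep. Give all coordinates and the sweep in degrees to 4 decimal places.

center=(-4.9540,14.2410) T_A=(-13.7971,15.8471) T_B=(-2.8525,22.9796) sweep=93.2280

bisector direction at 303.0919° = (0.545984,-0.837796)
center distance |VC| = r/sin(θ/2) = 8.987736/sin(43.3860°) = 13.084300
C = V + |VC|·bis = (-4.9540,14.2410)
T_A = V + ((C−V)·d_A)·d_A = V + 9.5089·d_A = (-13.7971,15.8471)
T_B = V + ((C−V)·d_B)·d_B = V + 9.5089·d_B = (-2.8525,22.9796)
sweep = 180° − θ = 93.2280°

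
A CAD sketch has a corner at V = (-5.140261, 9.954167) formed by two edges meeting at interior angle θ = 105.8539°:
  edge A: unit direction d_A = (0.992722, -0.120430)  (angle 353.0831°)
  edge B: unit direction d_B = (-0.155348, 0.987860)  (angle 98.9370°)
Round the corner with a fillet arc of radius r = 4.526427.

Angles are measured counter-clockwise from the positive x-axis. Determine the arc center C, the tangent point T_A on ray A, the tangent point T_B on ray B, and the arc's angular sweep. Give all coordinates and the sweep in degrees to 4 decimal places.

center=(-1.2001,14.0358) T_A=(-1.7452,9.5423) T_B=(-5.6715,13.3326) sweep=74.1461

bisector direction at 46.0101° = (0.694532,0.719462)
center distance |VC| = r/sin(θ/2) = 4.526427/sin(52.9269°) = 5.673156
C = V + |VC|·bis = (-1.2001,14.0358)
T_A = V + ((C−V)·d_A)·d_A = V + 3.4200·d_A = (-1.7452,9.5423)
T_B = V + ((C−V)·d_B)·d_B = V + 3.4200·d_B = (-5.6715,13.3326)
sweep = 180° − θ = 74.1461°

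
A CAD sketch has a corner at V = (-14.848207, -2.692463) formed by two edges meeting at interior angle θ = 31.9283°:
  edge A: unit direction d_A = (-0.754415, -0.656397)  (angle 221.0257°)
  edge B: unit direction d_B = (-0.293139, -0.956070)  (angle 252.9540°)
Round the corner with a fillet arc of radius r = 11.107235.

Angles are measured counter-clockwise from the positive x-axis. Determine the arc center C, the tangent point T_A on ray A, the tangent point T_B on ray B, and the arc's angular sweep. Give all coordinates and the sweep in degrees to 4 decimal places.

center=(-36.8493,-36.5580) T_A=(-44.1400,-28.1785) T_B=(-26.2300,-39.8140) sweep=148.0717

bisector direction at 236.9899° = (-0.544788,-0.838574)
center distance |VC| = r/sin(θ/2) = 11.107235/sin(15.9642°) = 40.384682
C = V + |VC|·bis = (-36.8493,-36.5580)
T_A = V + ((C−V)·d_A)·d_A = V + 38.8272·d_A = (-44.1400,-28.1785)
T_B = V + ((C−V)·d_B)·d_B = V + 38.8272·d_B = (-26.2300,-39.8140)
sweep = 180° − θ = 148.0717°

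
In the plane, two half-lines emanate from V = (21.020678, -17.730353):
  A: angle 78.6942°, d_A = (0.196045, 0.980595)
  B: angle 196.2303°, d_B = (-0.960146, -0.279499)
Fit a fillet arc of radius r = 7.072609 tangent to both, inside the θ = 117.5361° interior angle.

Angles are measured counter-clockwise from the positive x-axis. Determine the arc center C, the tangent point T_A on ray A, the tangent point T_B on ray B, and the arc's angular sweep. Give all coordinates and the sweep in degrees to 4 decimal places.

bisector direction at 137.4622° = (-0.736832,0.676076)
center distance |VC| = r/sin(θ/2) = 7.072609/sin(58.7681°) = 8.271329
C = V + |VC|·bis = (14.9261,-12.1383)
T_A = V + ((C−V)·d_A)·d_A = V + 4.2887·d_A = (21.8615,-13.5249)
T_B = V + ((C−V)·d_B)·d_B = V + 4.2887·d_B = (16.9029,-18.9290)
sweep = 180° − θ = 62.4639°

center=(14.9261,-12.1383) T_A=(21.8615,-13.5249) T_B=(16.9029,-18.9290) sweep=62.4639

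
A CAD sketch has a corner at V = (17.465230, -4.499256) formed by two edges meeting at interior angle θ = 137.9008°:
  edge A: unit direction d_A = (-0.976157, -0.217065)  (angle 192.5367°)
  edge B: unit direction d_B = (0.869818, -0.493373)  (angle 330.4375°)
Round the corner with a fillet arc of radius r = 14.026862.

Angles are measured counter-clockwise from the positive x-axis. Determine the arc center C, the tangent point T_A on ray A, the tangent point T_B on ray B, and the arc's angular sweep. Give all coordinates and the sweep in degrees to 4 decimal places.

center=(15.2403,-19.3635) T_A=(12.1956,-5.6710) T_B=(22.1608,-7.1627) sweep=42.0992

bisector direction at 261.4871° = (-0.148032,-0.988983)
center distance |VC| = r/sin(θ/2) = 14.026862/sin(68.9504°) = 15.029803
C = V + |VC|·bis = (15.2403,-19.3635)
T_A = V + ((C−V)·d_A)·d_A = V + 5.3983·d_A = (12.1956,-5.6710)
T_B = V + ((C−V)·d_B)·d_B = V + 5.3983·d_B = (22.1608,-7.1627)
sweep = 180° − θ = 42.0992°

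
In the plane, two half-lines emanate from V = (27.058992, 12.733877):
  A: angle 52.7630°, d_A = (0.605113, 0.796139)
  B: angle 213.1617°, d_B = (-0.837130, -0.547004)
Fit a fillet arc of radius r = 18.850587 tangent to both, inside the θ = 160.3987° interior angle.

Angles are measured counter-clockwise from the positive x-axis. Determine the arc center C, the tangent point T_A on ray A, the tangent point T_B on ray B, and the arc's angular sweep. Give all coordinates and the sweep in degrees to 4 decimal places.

bisector direction at 132.9624° = (-0.681518,0.731802)
center distance |VC| = r/sin(θ/2) = 18.850587/sin(80.1993°) = 19.129767
C = V + |VC|·bis = (14.0217,26.7331)
T_A = V + ((C−V)·d_A)·d_A = V + 3.2563·d_A = (29.0294,15.3263)
T_B = V + ((C−V)·d_B)·d_B = V + 3.2563·d_B = (24.3331,10.9527)
sweep = 180° − θ = 19.6013°

center=(14.0217,26.7331) T_A=(29.0294,15.3263) T_B=(24.3331,10.9527) sweep=19.6013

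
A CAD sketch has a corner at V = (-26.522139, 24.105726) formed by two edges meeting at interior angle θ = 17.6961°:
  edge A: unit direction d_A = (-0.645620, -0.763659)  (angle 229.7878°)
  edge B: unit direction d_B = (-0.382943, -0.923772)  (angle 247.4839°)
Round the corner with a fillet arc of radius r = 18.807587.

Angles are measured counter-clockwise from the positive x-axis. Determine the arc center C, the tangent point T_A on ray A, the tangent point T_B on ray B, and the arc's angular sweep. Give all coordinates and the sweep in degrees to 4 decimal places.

center=(-90.1630,-80.3016) T_A=(-104.5256,-68.1590) T_B=(-72.7891,-87.5038) sweep=162.3039

bisector direction at 238.6359° = (-0.520475,-0.853877)
center distance |VC| = r/sin(θ/2) = 18.807587/sin(8.8481°) = 122.274441
C = V + |VC|·bis = (-90.1630,-80.3016)
T_A = V + ((C−V)·d_A)·d_A = V + 120.8193·d_A = (-104.5256,-68.1590)
T_B = V + ((C−V)·d_B)·d_B = V + 120.8193·d_B = (-72.7891,-87.5038)
sweep = 180° − θ = 162.3039°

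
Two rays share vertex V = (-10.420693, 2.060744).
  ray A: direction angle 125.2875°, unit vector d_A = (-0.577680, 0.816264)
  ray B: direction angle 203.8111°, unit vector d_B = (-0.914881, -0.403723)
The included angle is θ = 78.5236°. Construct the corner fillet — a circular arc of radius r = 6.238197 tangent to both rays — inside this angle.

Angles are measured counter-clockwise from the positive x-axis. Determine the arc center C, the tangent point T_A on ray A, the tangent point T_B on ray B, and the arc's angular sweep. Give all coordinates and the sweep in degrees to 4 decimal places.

bisector direction at 164.5493° = (-0.963860,0.266409)
center distance |VC| = r/sin(θ/2) = 6.238197/sin(39.2618°) = 9.857077
C = V + |VC|·bis = (-19.9215,4.6868)
T_A = V + ((C−V)·d_A)·d_A = V + 7.6320·d_A = (-14.8295,8.2904)
T_B = V + ((C−V)·d_B)·d_B = V + 7.6320·d_B = (-17.4030,-1.0205)
sweep = 180° − θ = 101.4764°

center=(-19.9215,4.6868) T_A=(-14.8295,8.2904) T_B=(-17.4030,-1.0205) sweep=101.4764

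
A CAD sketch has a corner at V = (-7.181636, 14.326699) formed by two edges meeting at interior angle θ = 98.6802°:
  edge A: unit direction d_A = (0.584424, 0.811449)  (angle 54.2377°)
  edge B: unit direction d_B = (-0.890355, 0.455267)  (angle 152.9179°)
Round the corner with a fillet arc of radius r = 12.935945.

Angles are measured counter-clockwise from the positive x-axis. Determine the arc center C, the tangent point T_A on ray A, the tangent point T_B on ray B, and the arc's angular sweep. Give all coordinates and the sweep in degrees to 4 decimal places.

bisector direction at 103.5778° = (-0.234765,0.972052)
center distance |VC| = r/sin(θ/2) = 12.935945/sin(49.3401°) = 17.052605
C = V + |VC|·bis = (-11.1850,30.9027)
T_A = V + ((C−V)·d_A)·d_A = V + 11.1109·d_A = (-0.6881,23.3426)
T_B = V + ((C−V)·d_B)·d_B = V + 11.1109·d_B = (-17.0743,19.3851)
sweep = 180° − θ = 81.3198°

center=(-11.1850,30.9027) T_A=(-0.6881,23.3426) T_B=(-17.0743,19.3851) sweep=81.3198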